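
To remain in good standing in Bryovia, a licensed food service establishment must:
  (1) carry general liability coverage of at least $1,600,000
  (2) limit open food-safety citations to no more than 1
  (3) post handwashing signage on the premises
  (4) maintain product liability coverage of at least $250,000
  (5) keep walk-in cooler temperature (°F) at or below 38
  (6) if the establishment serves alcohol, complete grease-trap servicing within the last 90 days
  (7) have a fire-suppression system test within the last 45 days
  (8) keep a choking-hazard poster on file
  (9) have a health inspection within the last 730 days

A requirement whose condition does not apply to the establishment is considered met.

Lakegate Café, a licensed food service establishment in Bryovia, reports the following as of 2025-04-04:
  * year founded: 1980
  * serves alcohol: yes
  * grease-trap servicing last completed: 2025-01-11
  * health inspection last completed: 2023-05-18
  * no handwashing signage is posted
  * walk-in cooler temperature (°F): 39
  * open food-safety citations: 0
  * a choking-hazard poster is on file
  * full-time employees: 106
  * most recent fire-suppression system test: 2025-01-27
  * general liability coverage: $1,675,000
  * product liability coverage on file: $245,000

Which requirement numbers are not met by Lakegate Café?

3, 4, 5, 7

1. general liability coverage $1,675,000 ≥ $1,600,000 → met
2. open food-safety citations 0 ≤ 1 → met
3. handwashing signage absent → not met
4. product liability coverage $245,000 < $250,000 → not met
5. walk-in cooler temperature (°F) 39 > 38 → not met
6. condition 'serves alcohol' holds; grease-trap servicing 83 days ago vs limit 90 → met
7. fire-suppression system test 67 days ago vs limit 45 → not met
8. choking-hazard poster present → met
9. health inspection 687 days ago vs limit 730 → met
Not met: 3, 4, 5, 7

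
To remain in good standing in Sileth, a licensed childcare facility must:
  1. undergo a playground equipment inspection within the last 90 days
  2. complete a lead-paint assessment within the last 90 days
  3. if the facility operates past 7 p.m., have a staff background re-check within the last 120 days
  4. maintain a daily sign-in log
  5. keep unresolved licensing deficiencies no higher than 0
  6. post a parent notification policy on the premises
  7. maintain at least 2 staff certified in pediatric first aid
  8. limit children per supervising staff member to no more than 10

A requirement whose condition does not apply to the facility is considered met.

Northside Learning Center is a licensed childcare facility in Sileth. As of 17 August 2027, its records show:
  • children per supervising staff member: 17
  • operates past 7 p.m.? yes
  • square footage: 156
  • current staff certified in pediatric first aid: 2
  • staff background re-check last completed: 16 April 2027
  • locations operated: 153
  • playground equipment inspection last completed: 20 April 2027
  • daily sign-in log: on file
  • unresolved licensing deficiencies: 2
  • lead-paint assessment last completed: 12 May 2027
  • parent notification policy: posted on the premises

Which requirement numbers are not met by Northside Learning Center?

1, 2, 3, 5, 8

1. playground equipment inspection 119 days ago vs limit 90 → not met
2. lead-paint assessment 97 days ago vs limit 90 → not met
3. condition 'operates past 7 p.m.' holds; staff background re-check 123 days ago vs limit 120 → not met
4. daily sign-in log present → met
5. unresolved licensing deficiencies 2 > 0 → not met
6. parent notification policy present → met
7. staff certified in pediatric first aid 2 ≥ 2 → met
8. children per supervising staff member 17 > 10 → not met
Not met: 1, 2, 3, 5, 8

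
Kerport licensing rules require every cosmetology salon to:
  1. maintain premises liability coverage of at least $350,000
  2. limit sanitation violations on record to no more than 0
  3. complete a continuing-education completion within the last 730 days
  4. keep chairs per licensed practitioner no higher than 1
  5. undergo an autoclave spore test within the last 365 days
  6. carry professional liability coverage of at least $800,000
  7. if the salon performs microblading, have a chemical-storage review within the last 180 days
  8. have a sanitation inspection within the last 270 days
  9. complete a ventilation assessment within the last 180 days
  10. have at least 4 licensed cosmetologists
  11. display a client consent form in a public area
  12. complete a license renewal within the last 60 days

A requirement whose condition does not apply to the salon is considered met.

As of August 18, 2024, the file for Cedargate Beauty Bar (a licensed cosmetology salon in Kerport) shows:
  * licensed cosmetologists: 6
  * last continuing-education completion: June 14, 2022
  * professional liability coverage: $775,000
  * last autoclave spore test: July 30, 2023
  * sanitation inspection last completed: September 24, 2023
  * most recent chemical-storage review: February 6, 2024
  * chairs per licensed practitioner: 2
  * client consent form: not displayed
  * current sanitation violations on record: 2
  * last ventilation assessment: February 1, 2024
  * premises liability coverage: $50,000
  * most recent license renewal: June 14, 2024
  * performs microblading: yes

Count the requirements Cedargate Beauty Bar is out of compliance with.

1. premises liability coverage $50,000 < $350,000 → not met
2. sanitation violations on record 2 > 0 → not met
3. continuing-education completion 796 days ago vs limit 730 → not met
4. chairs per licensed practitioner 2 > 1 → not met
5. autoclave spore test 385 days ago vs limit 365 → not met
6. professional liability coverage $775,000 < $800,000 → not met
7. condition 'performs microblading' holds; chemical-storage review 194 days ago vs limit 180 → not met
8. sanitation inspection 329 days ago vs limit 270 → not met
9. ventilation assessment 199 days ago vs limit 180 → not met
10. licensed cosmetologists 6 ≥ 4 → met
11. client consent form absent → not met
12. license renewal 65 days ago vs limit 60 → not met
Not met: 11 of 12

11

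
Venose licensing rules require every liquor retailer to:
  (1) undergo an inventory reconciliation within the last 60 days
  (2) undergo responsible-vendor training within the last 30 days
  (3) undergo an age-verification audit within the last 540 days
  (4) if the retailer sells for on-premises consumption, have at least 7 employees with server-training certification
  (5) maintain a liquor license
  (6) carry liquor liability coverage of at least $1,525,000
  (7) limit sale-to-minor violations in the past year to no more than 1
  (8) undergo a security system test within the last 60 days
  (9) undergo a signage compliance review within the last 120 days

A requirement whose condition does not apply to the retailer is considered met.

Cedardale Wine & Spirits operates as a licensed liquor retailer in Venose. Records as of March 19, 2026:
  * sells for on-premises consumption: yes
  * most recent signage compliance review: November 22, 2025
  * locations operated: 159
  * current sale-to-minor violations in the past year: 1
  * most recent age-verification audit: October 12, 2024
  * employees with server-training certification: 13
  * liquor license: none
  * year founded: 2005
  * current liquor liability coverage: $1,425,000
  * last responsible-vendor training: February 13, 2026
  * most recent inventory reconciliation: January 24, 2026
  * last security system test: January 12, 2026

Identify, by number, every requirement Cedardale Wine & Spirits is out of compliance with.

1. inventory reconciliation 54 days ago vs limit 60 → met
2. responsible-vendor training 34 days ago vs limit 30 → not met
3. age-verification audit 523 days ago vs limit 540 → met
4. condition 'sells for on-premises consumption' holds; employees with server-training certification 13 ≥ 7 → met
5. liquor license absent → not met
6. liquor liability coverage $1,425,000 < $1,525,000 → not met
7. sale-to-minor violations in the past year 1 ≤ 1 → met
8. security system test 66 days ago vs limit 60 → not met
9. signage compliance review 117 days ago vs limit 120 → met
Not met: 2, 5, 6, 8

2, 5, 6, 8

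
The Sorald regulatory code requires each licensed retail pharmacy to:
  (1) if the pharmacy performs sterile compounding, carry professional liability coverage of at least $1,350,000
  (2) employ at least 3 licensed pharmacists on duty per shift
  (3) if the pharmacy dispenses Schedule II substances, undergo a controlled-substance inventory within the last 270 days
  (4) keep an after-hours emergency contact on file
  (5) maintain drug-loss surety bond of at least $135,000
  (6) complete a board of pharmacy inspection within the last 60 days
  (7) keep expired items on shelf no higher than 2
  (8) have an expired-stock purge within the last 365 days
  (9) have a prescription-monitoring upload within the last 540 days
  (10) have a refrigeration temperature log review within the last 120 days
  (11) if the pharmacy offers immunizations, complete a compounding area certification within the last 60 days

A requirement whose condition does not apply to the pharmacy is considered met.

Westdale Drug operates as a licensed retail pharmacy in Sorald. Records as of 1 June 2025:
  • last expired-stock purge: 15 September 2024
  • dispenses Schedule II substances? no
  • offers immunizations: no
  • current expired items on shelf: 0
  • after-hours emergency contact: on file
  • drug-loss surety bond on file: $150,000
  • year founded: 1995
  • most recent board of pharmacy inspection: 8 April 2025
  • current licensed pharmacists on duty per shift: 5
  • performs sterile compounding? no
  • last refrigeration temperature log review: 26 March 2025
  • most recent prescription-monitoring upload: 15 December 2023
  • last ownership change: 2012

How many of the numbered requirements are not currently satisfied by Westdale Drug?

0

1. condition 'performs sterile compounding' does not hold → requirement n/a → met
2. licensed pharmacists on duty per shift 5 ≥ 3 → met
3. condition 'dispenses Schedule II substances' does not hold → requirement n/a → met
4. after-hours emergency contact present → met
5. drug-loss surety bond $150,000 ≥ $135,000 → met
6. board of pharmacy inspection 54 days ago vs limit 60 → met
7. expired items on shelf 0 ≤ 2 → met
8. expired-stock purge 259 days ago vs limit 365 → met
9. prescription-monitoring upload 534 days ago vs limit 540 → met
10. refrigeration temperature log review 67 days ago vs limit 120 → met
11. condition 'offers immunizations' does not hold → requirement n/a → met
Not met: 0 of 11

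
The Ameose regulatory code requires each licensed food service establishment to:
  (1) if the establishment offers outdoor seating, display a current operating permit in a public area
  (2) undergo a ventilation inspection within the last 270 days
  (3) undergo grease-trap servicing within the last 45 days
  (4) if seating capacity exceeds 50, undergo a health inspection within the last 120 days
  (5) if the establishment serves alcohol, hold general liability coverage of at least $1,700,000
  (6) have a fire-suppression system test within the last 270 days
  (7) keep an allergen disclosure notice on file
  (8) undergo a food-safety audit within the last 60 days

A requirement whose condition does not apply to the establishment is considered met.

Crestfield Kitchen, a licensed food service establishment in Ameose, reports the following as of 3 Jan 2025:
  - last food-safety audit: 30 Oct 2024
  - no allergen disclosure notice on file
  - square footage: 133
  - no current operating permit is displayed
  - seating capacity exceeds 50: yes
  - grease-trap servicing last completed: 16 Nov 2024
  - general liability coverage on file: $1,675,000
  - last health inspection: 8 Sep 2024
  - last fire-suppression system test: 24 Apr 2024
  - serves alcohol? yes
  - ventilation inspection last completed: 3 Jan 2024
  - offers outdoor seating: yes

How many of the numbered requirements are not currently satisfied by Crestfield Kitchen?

1. condition 'offers outdoor seating' holds; current operating permit absent → not met
2. ventilation inspection 366 days ago vs limit 270 → not met
3. grease-trap servicing 48 days ago vs limit 45 → not met
4. condition 'seating capacity exceeds 50' holds; health inspection 117 days ago vs limit 120 → met
5. condition 'serves alcohol' holds; general liability coverage $1,675,000 < $1,700,000 → not met
6. fire-suppression system test 254 days ago vs limit 270 → met
7. allergen disclosure notice absent → not met
8. food-safety audit 65 days ago vs limit 60 → not met
Not met: 6 of 8

6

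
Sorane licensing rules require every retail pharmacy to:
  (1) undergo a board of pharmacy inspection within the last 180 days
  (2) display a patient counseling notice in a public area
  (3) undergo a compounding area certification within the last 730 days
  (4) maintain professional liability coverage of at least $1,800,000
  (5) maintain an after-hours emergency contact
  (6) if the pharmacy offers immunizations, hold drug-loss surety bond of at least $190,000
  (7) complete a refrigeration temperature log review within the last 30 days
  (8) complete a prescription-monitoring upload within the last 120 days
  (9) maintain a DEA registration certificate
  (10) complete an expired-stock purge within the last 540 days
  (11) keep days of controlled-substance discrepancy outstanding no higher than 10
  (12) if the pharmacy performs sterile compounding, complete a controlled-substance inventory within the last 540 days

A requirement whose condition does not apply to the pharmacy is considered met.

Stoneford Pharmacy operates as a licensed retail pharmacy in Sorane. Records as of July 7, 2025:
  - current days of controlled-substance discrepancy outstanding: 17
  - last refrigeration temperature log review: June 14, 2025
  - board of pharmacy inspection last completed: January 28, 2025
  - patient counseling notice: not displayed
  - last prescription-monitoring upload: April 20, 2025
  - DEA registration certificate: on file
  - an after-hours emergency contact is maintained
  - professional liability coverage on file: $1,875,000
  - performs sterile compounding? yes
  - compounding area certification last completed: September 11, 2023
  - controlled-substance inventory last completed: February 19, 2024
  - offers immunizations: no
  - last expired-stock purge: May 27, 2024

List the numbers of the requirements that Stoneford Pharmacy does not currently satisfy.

2, 11

1. board of pharmacy inspection 160 days ago vs limit 180 → met
2. patient counseling notice absent → not met
3. compounding area certification 665 days ago vs limit 730 → met
4. professional liability coverage $1,875,000 ≥ $1,800,000 → met
5. after-hours emergency contact present → met
6. condition 'offers immunizations' does not hold → requirement n/a → met
7. refrigeration temperature log review 23 days ago vs limit 30 → met
8. prescription-monitoring upload 78 days ago vs limit 120 → met
9. DEA registration certificate present → met
10. expired-stock purge 406 days ago vs limit 540 → met
11. days of controlled-substance discrepancy outstanding 17 > 10 → not met
12. condition 'performs sterile compounding' holds; controlled-substance inventory 504 days ago vs limit 540 → met
Not met: 2, 11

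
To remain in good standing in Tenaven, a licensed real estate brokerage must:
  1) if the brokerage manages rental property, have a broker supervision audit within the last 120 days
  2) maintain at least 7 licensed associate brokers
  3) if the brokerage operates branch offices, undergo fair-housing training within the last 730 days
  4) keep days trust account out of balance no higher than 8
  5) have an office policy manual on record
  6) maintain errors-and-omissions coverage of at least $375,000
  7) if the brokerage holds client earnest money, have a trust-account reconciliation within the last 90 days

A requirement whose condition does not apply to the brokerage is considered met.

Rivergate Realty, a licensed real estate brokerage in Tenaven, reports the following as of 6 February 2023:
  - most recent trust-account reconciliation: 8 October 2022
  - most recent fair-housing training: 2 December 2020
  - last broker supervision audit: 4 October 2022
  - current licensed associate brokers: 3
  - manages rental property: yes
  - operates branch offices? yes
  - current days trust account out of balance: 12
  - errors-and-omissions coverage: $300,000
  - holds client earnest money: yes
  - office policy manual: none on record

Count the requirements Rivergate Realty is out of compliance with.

7

1. condition 'manages rental property' holds; broker supervision audit 125 days ago vs limit 120 → not met
2. licensed associate brokers 3 < 7 → not met
3. condition 'operates branch offices' holds; fair-housing training 796 days ago vs limit 730 → not met
4. days trust account out of balance 12 > 8 → not met
5. office policy manual absent → not met
6. errors-and-omissions coverage $300,000 < $375,000 → not met
7. condition 'holds client earnest money' holds; trust-account reconciliation 121 days ago vs limit 90 → not met
Not met: 7 of 7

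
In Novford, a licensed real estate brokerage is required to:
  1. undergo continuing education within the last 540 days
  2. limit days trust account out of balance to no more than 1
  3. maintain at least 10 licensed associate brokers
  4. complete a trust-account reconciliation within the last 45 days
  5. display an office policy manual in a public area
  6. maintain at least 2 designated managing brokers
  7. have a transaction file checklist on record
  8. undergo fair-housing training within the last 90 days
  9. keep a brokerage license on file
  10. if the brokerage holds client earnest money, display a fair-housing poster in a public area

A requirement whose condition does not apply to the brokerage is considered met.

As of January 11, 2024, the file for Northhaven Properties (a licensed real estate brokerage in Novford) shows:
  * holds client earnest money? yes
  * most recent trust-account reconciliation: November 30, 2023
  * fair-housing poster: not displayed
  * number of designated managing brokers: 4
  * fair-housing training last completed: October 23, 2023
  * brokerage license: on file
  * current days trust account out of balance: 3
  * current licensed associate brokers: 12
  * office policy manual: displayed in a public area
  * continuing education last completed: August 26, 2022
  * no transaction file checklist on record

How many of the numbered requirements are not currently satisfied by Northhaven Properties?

3

1. continuing education 503 days ago vs limit 540 → met
2. days trust account out of balance 3 > 1 → not met
3. licensed associate brokers 12 ≥ 10 → met
4. trust-account reconciliation 42 days ago vs limit 45 → met
5. office policy manual present → met
6. designated managing brokers 4 ≥ 2 → met
7. transaction file checklist absent → not met
8. fair-housing training 80 days ago vs limit 90 → met
9. brokerage license present → met
10. condition 'holds client earnest money' holds; fair-housing poster absent → not met
Not met: 3 of 10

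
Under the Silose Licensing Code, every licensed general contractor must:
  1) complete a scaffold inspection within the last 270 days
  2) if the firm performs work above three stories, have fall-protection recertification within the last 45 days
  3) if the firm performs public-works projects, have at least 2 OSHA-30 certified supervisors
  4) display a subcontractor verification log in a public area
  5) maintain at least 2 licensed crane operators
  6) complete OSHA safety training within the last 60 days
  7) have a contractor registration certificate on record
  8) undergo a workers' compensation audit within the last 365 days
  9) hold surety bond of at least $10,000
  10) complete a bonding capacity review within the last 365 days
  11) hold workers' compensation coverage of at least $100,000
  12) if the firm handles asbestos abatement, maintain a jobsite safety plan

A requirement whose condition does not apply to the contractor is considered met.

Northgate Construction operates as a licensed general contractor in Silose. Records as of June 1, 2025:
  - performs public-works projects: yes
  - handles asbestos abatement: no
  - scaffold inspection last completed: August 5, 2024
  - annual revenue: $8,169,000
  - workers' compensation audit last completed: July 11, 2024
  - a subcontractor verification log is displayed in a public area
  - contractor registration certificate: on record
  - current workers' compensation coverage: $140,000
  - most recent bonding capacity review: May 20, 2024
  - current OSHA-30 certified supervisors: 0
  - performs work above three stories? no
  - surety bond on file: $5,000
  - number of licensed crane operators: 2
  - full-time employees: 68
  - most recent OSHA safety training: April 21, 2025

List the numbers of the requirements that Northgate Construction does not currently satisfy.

1, 3, 9, 10

1. scaffold inspection 300 days ago vs limit 270 → not met
2. condition 'performs work above three stories' does not hold → requirement n/a → met
3. condition 'performs public-works projects' holds; OSHA-30 certified supervisors 0 < 2 → not met
4. subcontractor verification log present → met
5. licensed crane operators 2 ≥ 2 → met
6. OSHA safety training 41 days ago vs limit 60 → met
7. contractor registration certificate present → met
8. workers' compensation audit 325 days ago vs limit 365 → met
9. surety bond $5,000 < $10,000 → not met
10. bonding capacity review 377 days ago vs limit 365 → not met
11. workers' compensation coverage $140,000 ≥ $100,000 → met
12. condition 'handles asbestos abatement' does not hold → requirement n/a → met
Not met: 1, 3, 9, 10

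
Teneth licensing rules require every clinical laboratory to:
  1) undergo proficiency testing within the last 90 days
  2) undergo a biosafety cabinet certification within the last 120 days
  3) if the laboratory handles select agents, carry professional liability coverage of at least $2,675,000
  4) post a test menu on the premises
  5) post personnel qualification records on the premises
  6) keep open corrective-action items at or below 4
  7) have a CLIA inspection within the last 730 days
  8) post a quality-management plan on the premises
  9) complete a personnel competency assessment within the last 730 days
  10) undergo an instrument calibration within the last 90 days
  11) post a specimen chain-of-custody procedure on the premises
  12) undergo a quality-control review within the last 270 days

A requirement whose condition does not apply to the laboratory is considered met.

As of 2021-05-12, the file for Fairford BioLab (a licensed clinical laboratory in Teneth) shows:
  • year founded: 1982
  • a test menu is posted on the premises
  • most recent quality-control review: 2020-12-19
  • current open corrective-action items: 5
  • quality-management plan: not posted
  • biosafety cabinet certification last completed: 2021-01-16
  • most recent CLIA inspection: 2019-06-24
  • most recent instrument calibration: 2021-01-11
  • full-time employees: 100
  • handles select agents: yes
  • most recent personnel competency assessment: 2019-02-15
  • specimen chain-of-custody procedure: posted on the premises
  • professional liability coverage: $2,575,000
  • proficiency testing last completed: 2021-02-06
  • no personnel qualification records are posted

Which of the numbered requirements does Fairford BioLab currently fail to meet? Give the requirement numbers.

1. proficiency testing 95 days ago vs limit 90 → not met
2. biosafety cabinet certification 116 days ago vs limit 120 → met
3. condition 'handles select agents' holds; professional liability coverage $2,575,000 < $2,675,000 → not met
4. test menu present → met
5. personnel qualification records absent → not met
6. open corrective-action items 5 > 4 → not met
7. CLIA inspection 688 days ago vs limit 730 → met
8. quality-management plan absent → not met
9. personnel competency assessment 817 days ago vs limit 730 → not met
10. instrument calibration 121 days ago vs limit 90 → not met
11. specimen chain-of-custody procedure present → met
12. quality-control review 144 days ago vs limit 270 → met
Not met: 1, 3, 5, 6, 8, 9, 10

1, 3, 5, 6, 8, 9, 10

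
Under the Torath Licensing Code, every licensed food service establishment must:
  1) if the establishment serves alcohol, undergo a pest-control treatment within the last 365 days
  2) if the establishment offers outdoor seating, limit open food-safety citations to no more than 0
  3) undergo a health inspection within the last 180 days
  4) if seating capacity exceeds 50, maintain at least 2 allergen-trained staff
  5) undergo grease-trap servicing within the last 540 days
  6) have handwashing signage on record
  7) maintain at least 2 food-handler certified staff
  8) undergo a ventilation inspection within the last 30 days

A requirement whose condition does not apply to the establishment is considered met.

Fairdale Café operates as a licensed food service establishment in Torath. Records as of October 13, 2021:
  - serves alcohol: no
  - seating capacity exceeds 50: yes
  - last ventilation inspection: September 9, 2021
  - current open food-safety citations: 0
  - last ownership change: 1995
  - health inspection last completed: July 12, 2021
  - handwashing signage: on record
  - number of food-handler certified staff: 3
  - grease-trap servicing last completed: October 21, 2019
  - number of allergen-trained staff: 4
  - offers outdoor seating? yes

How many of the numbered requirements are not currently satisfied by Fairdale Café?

2

1. condition 'serves alcohol' does not hold → requirement n/a → met
2. condition 'offers outdoor seating' holds; open food-safety citations 0 ≤ 0 → met
3. health inspection 93 days ago vs limit 180 → met
4. condition 'seating capacity exceeds 50' holds; allergen-trained staff 4 ≥ 2 → met
5. grease-trap servicing 723 days ago vs limit 540 → not met
6. handwashing signage present → met
7. food-handler certified staff 3 ≥ 2 → met
8. ventilation inspection 34 days ago vs limit 30 → not met
Not met: 2 of 8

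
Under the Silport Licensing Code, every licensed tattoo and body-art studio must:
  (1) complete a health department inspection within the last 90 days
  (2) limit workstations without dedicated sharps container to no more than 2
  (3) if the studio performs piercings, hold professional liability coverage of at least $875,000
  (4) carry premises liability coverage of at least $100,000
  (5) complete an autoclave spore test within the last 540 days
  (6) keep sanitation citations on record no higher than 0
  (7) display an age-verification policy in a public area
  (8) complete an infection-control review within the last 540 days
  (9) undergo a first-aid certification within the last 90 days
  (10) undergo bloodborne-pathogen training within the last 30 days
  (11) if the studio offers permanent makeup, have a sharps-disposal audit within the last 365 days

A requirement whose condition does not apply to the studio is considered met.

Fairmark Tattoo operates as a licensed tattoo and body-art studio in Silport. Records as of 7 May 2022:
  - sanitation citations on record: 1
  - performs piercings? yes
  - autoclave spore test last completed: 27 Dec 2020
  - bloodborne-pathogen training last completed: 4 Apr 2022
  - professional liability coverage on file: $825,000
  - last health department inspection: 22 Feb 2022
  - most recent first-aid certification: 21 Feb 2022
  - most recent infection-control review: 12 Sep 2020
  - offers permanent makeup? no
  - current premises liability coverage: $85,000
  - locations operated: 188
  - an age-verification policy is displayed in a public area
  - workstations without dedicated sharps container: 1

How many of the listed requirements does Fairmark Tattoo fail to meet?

5

1. health department inspection 74 days ago vs limit 90 → met
2. workstations without dedicated sharps container 1 ≤ 2 → met
3. condition 'performs piercings' holds; professional liability coverage $825,000 < $875,000 → not met
4. premises liability coverage $85,000 < $100,000 → not met
5. autoclave spore test 496 days ago vs limit 540 → met
6. sanitation citations on record 1 > 0 → not met
7. age-verification policy present → met
8. infection-control review 602 days ago vs limit 540 → not met
9. first-aid certification 75 days ago vs limit 90 → met
10. bloodborne-pathogen training 33 days ago vs limit 30 → not met
11. condition 'offers permanent makeup' does not hold → requirement n/a → met
Not met: 5 of 11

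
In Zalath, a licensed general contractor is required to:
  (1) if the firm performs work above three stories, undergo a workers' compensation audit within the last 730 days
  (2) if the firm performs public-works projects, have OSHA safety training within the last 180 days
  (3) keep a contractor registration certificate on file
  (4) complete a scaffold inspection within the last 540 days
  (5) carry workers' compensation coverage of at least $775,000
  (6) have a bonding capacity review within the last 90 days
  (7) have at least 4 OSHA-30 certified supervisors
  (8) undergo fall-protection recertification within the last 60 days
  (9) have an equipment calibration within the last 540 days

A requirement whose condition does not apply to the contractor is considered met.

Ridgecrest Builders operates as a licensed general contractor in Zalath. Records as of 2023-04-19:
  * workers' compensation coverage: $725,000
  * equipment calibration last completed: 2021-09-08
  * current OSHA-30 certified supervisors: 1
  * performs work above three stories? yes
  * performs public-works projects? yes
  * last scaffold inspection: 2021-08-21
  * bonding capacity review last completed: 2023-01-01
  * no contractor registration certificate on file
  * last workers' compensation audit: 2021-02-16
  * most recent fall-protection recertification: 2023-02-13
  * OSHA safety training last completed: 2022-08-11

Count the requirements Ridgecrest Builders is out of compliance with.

1. condition 'performs work above three stories' holds; workers' compensation audit 792 days ago vs limit 730 → not met
2. condition 'performs public-works projects' holds; OSHA safety training 251 days ago vs limit 180 → not met
3. contractor registration certificate absent → not met
4. scaffold inspection 606 days ago vs limit 540 → not met
5. workers' compensation coverage $725,000 < $775,000 → not met
6. bonding capacity review 108 days ago vs limit 90 → not met
7. OSHA-30 certified supervisors 1 < 4 → not met
8. fall-protection recertification 65 days ago vs limit 60 → not met
9. equipment calibration 588 days ago vs limit 540 → not met
Not met: 9 of 9

9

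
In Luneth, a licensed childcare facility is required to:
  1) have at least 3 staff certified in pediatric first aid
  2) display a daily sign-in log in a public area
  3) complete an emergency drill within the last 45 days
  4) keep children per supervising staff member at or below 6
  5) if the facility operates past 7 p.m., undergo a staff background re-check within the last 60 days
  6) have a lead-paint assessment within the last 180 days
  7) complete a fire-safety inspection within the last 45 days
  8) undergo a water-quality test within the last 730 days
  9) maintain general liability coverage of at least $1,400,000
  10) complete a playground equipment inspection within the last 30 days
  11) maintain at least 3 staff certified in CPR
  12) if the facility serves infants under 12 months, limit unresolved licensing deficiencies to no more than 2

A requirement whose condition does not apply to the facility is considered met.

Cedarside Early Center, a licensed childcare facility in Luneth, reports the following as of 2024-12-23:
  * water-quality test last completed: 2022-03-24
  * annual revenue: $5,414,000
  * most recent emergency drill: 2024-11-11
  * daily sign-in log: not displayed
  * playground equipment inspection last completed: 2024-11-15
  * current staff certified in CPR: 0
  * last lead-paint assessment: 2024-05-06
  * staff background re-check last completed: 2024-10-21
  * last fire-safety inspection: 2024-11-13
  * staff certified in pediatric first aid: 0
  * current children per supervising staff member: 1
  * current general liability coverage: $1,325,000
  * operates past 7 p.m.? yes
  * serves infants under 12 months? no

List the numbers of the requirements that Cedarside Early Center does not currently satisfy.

1. staff certified in pediatric first aid 0 < 3 → not met
2. daily sign-in log absent → not met
3. emergency drill 42 days ago vs limit 45 → met
4. children per supervising staff member 1 ≤ 6 → met
5. condition 'operates past 7 p.m.' holds; staff background re-check 63 days ago vs limit 60 → not met
6. lead-paint assessment 231 days ago vs limit 180 → not met
7. fire-safety inspection 40 days ago vs limit 45 → met
8. water-quality test 1005 days ago vs limit 730 → not met
9. general liability coverage $1,325,000 < $1,400,000 → not met
10. playground equipment inspection 38 days ago vs limit 30 → not met
11. staff certified in CPR 0 < 3 → not met
12. condition 'serves infants under 12 months' does not hold → requirement n/a → met
Not met: 1, 2, 5, 6, 8, 9, 10, 11

1, 2, 5, 6, 8, 9, 10, 11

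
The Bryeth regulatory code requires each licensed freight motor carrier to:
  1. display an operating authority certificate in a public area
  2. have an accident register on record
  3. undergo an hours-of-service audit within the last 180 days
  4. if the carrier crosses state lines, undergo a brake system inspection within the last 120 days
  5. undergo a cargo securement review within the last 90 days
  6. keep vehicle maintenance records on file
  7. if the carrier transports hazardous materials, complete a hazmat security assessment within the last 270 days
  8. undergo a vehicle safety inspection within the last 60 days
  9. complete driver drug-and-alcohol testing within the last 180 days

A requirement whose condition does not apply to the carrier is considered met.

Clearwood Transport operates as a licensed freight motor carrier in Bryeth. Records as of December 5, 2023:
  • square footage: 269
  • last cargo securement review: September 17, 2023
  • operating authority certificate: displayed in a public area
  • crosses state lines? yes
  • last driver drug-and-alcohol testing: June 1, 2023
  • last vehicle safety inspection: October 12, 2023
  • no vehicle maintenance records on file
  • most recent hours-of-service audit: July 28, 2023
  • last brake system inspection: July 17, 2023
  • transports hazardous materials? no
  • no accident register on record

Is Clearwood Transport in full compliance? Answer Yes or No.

No

1. operating authority certificate present → met
2. accident register absent → not met
3. hours-of-service audit 130 days ago vs limit 180 → met
4. condition 'crosses state lines' holds; brake system inspection 141 days ago vs limit 120 → not met
5. cargo securement review 79 days ago vs limit 90 → met
6. vehicle maintenance records absent → not met
7. condition 'transports hazardous materials' does not hold → requirement n/a → met
8. vehicle safety inspection 54 days ago vs limit 60 → met
9. driver drug-and-alcohol testing 187 days ago vs limit 180 → not met
Not met: 2, 4, 6, 9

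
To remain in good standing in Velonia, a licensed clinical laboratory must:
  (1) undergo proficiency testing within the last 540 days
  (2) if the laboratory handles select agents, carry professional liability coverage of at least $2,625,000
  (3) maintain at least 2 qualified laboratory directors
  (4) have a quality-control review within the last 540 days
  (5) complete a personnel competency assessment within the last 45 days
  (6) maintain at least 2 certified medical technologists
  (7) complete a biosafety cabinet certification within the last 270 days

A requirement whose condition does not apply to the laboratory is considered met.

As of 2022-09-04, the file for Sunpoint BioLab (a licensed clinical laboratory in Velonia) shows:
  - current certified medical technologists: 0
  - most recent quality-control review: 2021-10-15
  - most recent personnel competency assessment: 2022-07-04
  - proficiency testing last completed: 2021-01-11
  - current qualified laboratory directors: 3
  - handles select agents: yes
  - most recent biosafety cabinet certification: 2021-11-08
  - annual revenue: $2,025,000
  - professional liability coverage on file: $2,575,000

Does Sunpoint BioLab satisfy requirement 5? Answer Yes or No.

5. personnel competency assessment 62 days ago vs limit 45 → not met

No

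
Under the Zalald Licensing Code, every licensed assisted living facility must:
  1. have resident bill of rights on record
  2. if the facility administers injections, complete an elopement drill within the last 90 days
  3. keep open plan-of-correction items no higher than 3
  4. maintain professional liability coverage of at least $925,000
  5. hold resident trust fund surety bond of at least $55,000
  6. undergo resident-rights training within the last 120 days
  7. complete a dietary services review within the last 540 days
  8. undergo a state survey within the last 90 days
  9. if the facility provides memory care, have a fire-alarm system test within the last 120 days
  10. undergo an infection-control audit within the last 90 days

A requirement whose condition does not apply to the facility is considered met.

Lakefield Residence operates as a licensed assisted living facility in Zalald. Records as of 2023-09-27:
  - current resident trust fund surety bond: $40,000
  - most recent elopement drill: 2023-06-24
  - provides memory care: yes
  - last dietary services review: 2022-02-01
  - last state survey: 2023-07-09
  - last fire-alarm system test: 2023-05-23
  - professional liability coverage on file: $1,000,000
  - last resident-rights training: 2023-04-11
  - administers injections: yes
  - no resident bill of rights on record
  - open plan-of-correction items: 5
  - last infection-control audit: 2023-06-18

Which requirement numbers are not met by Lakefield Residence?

1, 2, 3, 5, 6, 7, 9, 10

1. resident bill of rights absent → not met
2. condition 'administers injections' holds; elopement drill 95 days ago vs limit 90 → not met
3. open plan-of-correction items 5 > 3 → not met
4. professional liability coverage $1,000,000 ≥ $925,000 → met
5. resident trust fund surety bond $40,000 < $55,000 → not met
6. resident-rights training 169 days ago vs limit 120 → not met
7. dietary services review 603 days ago vs limit 540 → not met
8. state survey 80 days ago vs limit 90 → met
9. condition 'provides memory care' holds; fire-alarm system test 127 days ago vs limit 120 → not met
10. infection-control audit 101 days ago vs limit 90 → not met
Not met: 1, 2, 3, 5, 6, 7, 9, 10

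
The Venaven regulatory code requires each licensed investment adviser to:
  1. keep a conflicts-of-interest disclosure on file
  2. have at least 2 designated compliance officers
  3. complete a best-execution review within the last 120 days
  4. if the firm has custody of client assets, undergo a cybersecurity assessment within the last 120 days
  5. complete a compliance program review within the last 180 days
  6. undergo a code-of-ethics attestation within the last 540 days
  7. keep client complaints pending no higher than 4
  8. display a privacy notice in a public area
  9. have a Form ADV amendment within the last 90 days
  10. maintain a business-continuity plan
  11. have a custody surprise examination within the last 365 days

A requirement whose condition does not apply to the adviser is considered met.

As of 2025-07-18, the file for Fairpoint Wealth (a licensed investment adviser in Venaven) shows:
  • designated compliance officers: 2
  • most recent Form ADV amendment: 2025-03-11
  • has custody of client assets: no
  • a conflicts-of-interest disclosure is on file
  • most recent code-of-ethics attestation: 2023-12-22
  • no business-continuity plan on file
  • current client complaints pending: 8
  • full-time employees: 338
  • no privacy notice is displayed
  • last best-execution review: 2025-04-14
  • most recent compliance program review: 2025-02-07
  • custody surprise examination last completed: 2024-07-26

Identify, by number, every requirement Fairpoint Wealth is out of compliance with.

6, 7, 8, 9, 10

1. conflicts-of-interest disclosure present → met
2. designated compliance officers 2 ≥ 2 → met
3. best-execution review 95 days ago vs limit 120 → met
4. condition 'has custody of client assets' does not hold → requirement n/a → met
5. compliance program review 161 days ago vs limit 180 → met
6. code-of-ethics attestation 574 days ago vs limit 540 → not met
7. client complaints pending 8 > 4 → not met
8. privacy notice absent → not met
9. Form ADV amendment 129 days ago vs limit 90 → not met
10. business-continuity plan absent → not met
11. custody surprise examination 357 days ago vs limit 365 → met
Not met: 6, 7, 8, 9, 10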